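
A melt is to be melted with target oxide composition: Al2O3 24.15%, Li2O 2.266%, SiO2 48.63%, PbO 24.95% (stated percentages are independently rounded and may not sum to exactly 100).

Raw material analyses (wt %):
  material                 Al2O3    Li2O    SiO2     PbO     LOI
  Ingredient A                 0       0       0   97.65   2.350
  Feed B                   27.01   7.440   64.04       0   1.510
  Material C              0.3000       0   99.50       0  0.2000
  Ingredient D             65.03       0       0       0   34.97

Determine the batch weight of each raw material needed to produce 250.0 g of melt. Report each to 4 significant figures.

In-progress results are rounded to 4 significant figures as shown — full float precision is kept at each step. Each reported value undergoes a single rounding; all derived quantities are computed in full float precision (glass mass, ignition loss, totals, the four compositions, yield) from the batch weights for 250.0 g of glass, precisely as stated by the problem or the answer.
Oxide-by-oxide targets in 250.0 g melt:
  Al2O3: 24.15% × 250.0 = 60.38 g
  Li2O: 2.266% × 250.0 = 5.665 g
  SiO2: 48.63% × 250.0 = 121.6 g
  PbO: 24.95% × 250.0 = 62.38 g
Oxide-by-oxide audit working from each reported weight, against the basis in use (oxide sums agree with the targets inside rounding margins):
  Al2O3: 76.14·0.2701 + 73.18·0.003000 + 60.88·0.6503 = 60.38 g (target 60.38 g)
  Li2O: 76.14·0.07440 = 5.665 g (target 5.665 g)
  SiO2: 76.14·0.6404 + 73.18·0.9950 = 121.6 g (target 121.6 g)
  PbO: 63.88·0.9765 = 62.38 g (target 62.38 g)
Glass-mass bookkeeping: the batch minus its LOI: 250.0 g (summing oxide targets gives 250.0 g; basis as stated: 250.0 g — any gap is answer rounding).
Adding the batch up: Σ batch = 274.1 g; Σ batch·LOI gives LOI loss = 24.09 g; yield = glass ÷ total batch = 91.21%.

Batch per 250.0 g melt:
  Ingredient A: 63.88 g
  Feed B: 76.14 g
  Material C: 73.18 g
  Ingredient D: 60.88 g
Total batch = 274.1 g; LOI loss = 24.09 g; yield = 91.21%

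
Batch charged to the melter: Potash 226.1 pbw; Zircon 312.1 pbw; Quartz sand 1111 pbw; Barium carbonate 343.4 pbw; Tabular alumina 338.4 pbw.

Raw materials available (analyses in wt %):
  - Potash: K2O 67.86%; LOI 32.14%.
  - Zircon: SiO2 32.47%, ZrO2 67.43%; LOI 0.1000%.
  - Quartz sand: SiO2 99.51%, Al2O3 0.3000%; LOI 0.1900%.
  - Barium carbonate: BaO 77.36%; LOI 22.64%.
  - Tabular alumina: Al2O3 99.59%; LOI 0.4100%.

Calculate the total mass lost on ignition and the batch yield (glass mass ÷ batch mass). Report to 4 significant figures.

LOI loss = 154.2 pbw; glass = 2177 pbw; yield = 93.38%

Values along the way are displayed (rounded to 4 significant figures) between the steps; all arithmetic runs at full float precision end to end. Each reported figure is rounded once only; the derived quantities are rebuilt at full float precision (the yield, totals, LOI, the five compositions, net glass mass) from the weighed amounts per 2177 pbw of glass as given in problem or answer.
Loss on ignition, line by line:
  Potash: 226.1 × 0.3214 = 72.67 pbw
  Zircon: 312.1 × 0.001000 = 0.3121 pbw
  Quartz sand: 1111 × 0.001900 = 2.111 pbw
  Barium carbonate: 343.4 × 0.2264 = 77.75 pbw
  Tabular alumina: 338.4 × 0.004100 = 1.387 pbw
Total LOI = 154.2 pbw
Glass = batch − LOI = 2331 − 154.2 = 2177 pbw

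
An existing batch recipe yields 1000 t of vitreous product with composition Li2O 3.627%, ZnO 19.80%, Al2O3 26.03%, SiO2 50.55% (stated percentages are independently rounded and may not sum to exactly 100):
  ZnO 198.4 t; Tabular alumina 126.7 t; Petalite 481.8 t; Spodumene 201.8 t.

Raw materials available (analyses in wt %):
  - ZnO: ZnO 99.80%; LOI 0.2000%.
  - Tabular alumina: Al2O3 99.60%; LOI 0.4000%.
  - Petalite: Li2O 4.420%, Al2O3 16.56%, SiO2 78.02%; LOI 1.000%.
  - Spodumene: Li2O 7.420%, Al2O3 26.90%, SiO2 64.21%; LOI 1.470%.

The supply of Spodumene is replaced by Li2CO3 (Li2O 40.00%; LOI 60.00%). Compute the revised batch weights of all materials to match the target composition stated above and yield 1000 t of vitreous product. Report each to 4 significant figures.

Mid-chain values appear rounded to four significant figures in the working; all arithmetic carries exact precision in all steps — each reported value is rounded just once. Derived quantities are carried using the weight values for 1000 t of glass in full float precision (net glass mass, yield, the totals, the four compositions, LOI) as set out in problem or answer.
Per-oxide target masses for 1000 t vitreous product:
  Li2O: 3.627% × 1000 = 36.27 t
  ZnO: 19.80% × 1000 = 198.0 t
  Al2O3: 26.03% × 1000 = 260.3 t
  SiO2: 50.55% × 1000 = 505.5 t
Verifying the oxide balance working from each reported weight, per the basis as stated (summed amounts equal target values within answer rounding):
  Li2O: 647.9·0.04420 + 19.08·0.4000 = 36.27 t (target 36.27 t)
  ZnO: 198.4·0.9980 = 198.0 t (target 198.0 t)
  Al2O3: 153.6·0.9960 + 647.9·0.1656 = 260.3 t (target 260.3 t)
  SiO2: 647.9·0.7802 = 505.5 t (target 505.5 t)
Consistency of the glass mass: batch Σ − ignition loss = 1000 t (the Σ of target masses is 1000 t; versus the stated basis of 1000 t — differing by rounding only).
Whole-batch sum: Σ batch = 1019 t; the LOI term Σ batch·LOI equals 18.94 t; yield, glass over the total, = 98.14%.

Revised batch per 1000 t vitreous product:
  ZnO: 198.4 t
  Tabular alumina: 153.6 t
  Petalite: 647.9 t
  Li2CO3: 19.08 t
Total batch = 1019 t; LOI loss = 18.94 t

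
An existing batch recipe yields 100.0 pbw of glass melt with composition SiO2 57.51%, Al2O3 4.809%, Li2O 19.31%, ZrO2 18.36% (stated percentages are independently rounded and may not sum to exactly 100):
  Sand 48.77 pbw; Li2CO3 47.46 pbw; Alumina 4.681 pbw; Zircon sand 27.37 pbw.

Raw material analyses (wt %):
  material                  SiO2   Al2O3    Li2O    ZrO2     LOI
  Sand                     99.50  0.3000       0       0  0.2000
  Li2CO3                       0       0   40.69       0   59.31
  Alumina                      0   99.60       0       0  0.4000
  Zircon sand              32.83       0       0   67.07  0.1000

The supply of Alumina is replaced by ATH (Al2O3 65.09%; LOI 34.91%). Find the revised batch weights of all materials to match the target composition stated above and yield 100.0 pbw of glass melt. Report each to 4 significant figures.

Revised batch per 100.0 pbw glass melt:
  Sand: 48.77 pbw
  Li2CO3: 47.46 pbw
  ATH: 7.163 pbw
  Zircon sand: 27.37 pbw
Total batch = 130.8 pbw; LOI loss = 30.77 pbw

Working values are printed rounded off to 4 significant digits in the printout — all internal work keeps full precision in all steps — each reported value includes exactly one rounding; all derived quantities are carried from the weighed amounts at 100.0 pbw of glass at full float precision (yield, glass mass, totals, four oxide percentages, ignition loss), as quoted within the question or the answer.
The oxide mass targets at 100.0 pbw glass melt:
  SiO2: 57.51% × 100.0 = 57.51 pbw
  Al2O3: 4.809% × 100.0 = 4.809 pbw
  Li2O: 19.31% × 100.0 = 19.31 pbw
  ZrO2: 18.36% × 100.0 = 18.36 pbw
Balance tally, oxide-wise, with the batch weights as given, versus the basis set out (delivered sums recover each target inside rounding margins):
  SiO2: 48.77·0.9950 + 27.37·0.3283 = 57.51 pbw (target 57.51 pbw)
  Al2O3: 48.77·0.003000 + 7.163·0.6509 = 4.809 pbw (target 4.809 pbw)
  Li2O: 47.46·0.4069 = 19.31 pbw (target 19.31 pbw)
  ZrO2: 27.37·0.6707 = 18.36 pbw (target 18.36 pbw)
Glass mass check: total charge less LOI = 99.99 pbw (oxide target masses add up to 99.99 pbw; with the basis standing at 100.0 pbw — differing by rounding only).
Whole-batch sum: Σ batch = 130.8 pbw; LOI removed, Σ of batch·LOI: 30.77 pbw; yield: glass divided by total = 76.47%.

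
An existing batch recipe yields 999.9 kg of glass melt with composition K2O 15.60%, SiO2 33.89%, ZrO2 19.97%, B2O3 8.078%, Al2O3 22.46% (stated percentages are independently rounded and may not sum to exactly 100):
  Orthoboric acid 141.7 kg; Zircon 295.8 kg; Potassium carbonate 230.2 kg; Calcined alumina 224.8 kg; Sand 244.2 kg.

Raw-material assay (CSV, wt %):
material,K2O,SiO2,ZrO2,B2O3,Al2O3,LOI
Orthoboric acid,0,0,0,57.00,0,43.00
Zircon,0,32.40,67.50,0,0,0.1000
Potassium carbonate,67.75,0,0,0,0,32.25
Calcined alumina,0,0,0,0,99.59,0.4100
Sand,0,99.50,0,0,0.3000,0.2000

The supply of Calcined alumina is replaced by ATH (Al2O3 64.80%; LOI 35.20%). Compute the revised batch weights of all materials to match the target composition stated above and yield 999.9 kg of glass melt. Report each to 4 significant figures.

Revised batch per 999.9 kg glass melt:
  Orthoboric acid: 141.7 kg
  Zircon: 295.8 kg
  Potassium carbonate: 230.2 kg
  ATH: 345.4 kg
  Sand: 244.2 kg
Total batch = 1257 kg; LOI loss = 257.5 kg

All internal work carries exact precision in every operation; working values are printed (rounded to four significant digits) at each printed step — exactly one rounding lands on every reported number — derived quantities (the totals, the five compositions, the yield, net glass mass, LOI) are carried in exact precision from the weighed amounts at 999.9 kg of glass as quoted within the problem or the answer.
The oxide mass targets at 999.9 kg glass melt:
  K2O: 15.60% × 999.9 = 156.0 kg
  SiO2: 33.89% × 999.9 = 338.9 kg
  ZrO2: 19.97% × 999.9 = 199.7 kg
  B2O3: 8.078% × 999.9 = 80.77 kg
  Al2O3: 22.46% × 999.9 = 224.6 kg
Sums-versus-targets review given the weights on record, relative to the basis at hand (each sum matches its target mass net of answer rounding effects):
  K2O: 230.2·0.6775 = 156.0 kg (target 156.0 kg)
  SiO2: 295.8·0.3240 + 244.2·0.9950 = 338.8 kg (target 338.9 kg)
  ZrO2: 295.8·0.6750 = 199.7 kg (target 199.7 kg)
  B2O3: 141.7·0.5700 = 80.77 kg (target 80.77 kg)
  Al2O3: 345.4·0.6480 + 244.2·0.003000 = 224.6 kg (target 224.6 kg)
Glass-mass sanity pass: Σ batch − LOI loss = 999.8 kg (oxide target masses add up to 999.9 kg; versus the stated basis of 999.9 kg — deltas are rounding alone).
Adding the batch up: Σ batch = 1257 kg; ignition loss, Σ(batch × LOI) = 257.5 kg; as yield: glass ÷ batch → 79.52%.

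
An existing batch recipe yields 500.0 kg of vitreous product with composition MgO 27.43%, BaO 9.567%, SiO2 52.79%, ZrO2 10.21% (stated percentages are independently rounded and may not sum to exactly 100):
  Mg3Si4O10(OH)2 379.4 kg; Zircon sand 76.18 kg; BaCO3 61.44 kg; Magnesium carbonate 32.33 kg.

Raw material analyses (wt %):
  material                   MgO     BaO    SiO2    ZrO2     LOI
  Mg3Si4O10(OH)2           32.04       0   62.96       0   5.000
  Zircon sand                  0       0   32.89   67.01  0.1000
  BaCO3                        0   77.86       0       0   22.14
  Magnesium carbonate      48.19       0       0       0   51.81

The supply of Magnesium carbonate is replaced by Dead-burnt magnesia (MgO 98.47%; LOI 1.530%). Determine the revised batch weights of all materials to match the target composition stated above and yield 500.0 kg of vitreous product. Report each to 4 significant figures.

Revised batch per 500.0 kg vitreous product:
  Mg3Si4O10(OH)2: 379.4 kg
  Zircon sand: 76.18 kg
  BaCO3: 61.44 kg
  Dead-burnt magnesia: 15.82 kg
Total batch = 532.8 kg; LOI loss = 32.89 kg

In-progress results appear (rounded to 4 significant digits) in the working; the working math holds full precision throughout; each reported figure undergoes a single rounding; derived quantities are recomputed in exact precision (the totals, yield, LOI, net glass mass, the four compositions) from the weighed amounts at 500.0 kg of glass, exactly as shown in either problem or answer.
Per-oxide target masses for 500.0 kg vitreous product:
  MgO: 27.43% × 500.0 = 137.2 kg
  BaO: 9.567% × 500.0 = 47.84 kg
  SiO2: 52.79% × 500.0 = 264.0 kg
  ZrO2: 10.21% × 500.0 = 51.05 kg
Oxide-by-oxide audit applying the batch weights above, versus the basis set out (oxide sums agree with the targets up to rounding of the answer):
  MgO: 379.4·0.3204 + 15.82·0.9847 = 137.1 kg (target 137.2 kg)
  BaO: 61.44·0.7786 = 47.84 kg (target 47.84 kg)
  SiO2: 379.4·0.6296 + 76.18·0.3289 = 263.9 kg (target 264.0 kg)
  ZrO2: 76.18·0.6701 = 51.05 kg (target 51.05 kg)
Mass balance on the glass: the batch minus its LOI: 499.9 kg (targets for the oxides total 500.0 kg; against the stated basis, 500.0 kg — differing by rounding only).
Batch grand total — Σ batch = 532.8 kg; LOI removed, Σ of batch·LOI: 32.89 kg; yield = glass ÷ total batch = 93.83%.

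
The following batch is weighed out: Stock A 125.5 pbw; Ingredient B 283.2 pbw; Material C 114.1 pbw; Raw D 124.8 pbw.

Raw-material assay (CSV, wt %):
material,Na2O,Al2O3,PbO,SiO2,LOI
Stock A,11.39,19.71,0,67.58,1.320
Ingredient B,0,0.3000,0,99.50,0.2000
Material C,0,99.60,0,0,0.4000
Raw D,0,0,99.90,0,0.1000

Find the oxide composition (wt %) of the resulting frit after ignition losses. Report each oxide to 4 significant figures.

In-progress results are shown, rounded to 4 significant digits, between the steps. Each numeric step carries full precision through every step. Every reported number sees exactly one rounding; all derived quantities (LOI, the totals, the yield, net glass mass, four oxide percentages) are recomputed starting from the weights at 644.8 pbw of glass at full float precision, precisely as stated by the problem or the answer.
Mass of each oxide from the mix:
  Na2O: 125.5·0.1139 = 14.29 pbw
  Al2O3: 125.5·0.1971 + 283.2·0.003000 + 114.1·0.9960 = 139.2 pbw
  PbO: 124.8·0.9990 = 124.7 pbw
  SiO2: 125.5·0.6758 + 283.2·0.9950 = 366.6 pbw
LOI: 125.5·0.01320 + 283.2·0.002000 + 114.1·0.004000 + 124.8·0.001000 = 2.804 pbw
Resulting glass, batch − LOI: 647.6 − 2.804 = 644.8 pbw (= Σ oxide masses)
wt % = 100 × oxide mass / glass mass

Glass mass = 644.8 pbw (batch 647.6 − LOI 2.804).
Composition: Na2O 2.217%, Al2O3 21.59%, PbO 19.34%, SiO2 56.85%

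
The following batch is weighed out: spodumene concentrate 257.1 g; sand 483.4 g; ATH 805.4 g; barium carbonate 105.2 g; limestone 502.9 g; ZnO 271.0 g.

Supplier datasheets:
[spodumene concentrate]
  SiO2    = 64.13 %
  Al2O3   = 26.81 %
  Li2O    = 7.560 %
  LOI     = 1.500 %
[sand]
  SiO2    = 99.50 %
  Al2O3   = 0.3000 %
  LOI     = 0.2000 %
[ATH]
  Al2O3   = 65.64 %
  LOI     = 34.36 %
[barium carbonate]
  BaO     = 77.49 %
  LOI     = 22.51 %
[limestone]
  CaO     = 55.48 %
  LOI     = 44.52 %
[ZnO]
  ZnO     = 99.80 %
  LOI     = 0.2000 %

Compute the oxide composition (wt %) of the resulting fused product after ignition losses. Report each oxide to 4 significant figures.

Glass mass = 1895 g (batch 2425 − LOI 529.7).
Composition: SiO2 34.08%, ZnO 14.27%, Al2O3 31.61%, BaO 4.301%, Li2O 1.026%, CaO 14.72%

In-progress results appear, with 4-significant-figure rounding, as written; all arithmetic carries full precision in all steps. Each reported value receives exactly one rounding. Derived quantities (ignition loss, the totals, the yield, net glass mass, six oxide percentages) are computed from the batch weights for 1895 g of glass in full precision, as written in problem or answer.
Delivered oxide masses:
  SiO2: 257.1·0.6413 + 483.4·0.9950 = 645.9 g
  ZnO: 271.0·0.9980 = 270.5 g
  Al2O3: 257.1·0.2681 + 483.4·0.003000 + 805.4·0.6564 = 599.0 g
  BaO: 105.2·0.7749 = 81.52 g
  Li2O: 257.1·0.07560 = 19.44 g
  CaO: 502.9·0.5548 = 279.0 g
LOI: 257.1·0.01500 + 483.4·0.002000 + 805.4·0.3436 + 105.2·0.2251 + 502.9·0.4452 + 271.0·0.002000 = 529.7 g
Glass mass = batch − LOI = 2425 − 529.7 = 1895 g (matching Σ of the oxides)
wt %: oxide over glass, times 100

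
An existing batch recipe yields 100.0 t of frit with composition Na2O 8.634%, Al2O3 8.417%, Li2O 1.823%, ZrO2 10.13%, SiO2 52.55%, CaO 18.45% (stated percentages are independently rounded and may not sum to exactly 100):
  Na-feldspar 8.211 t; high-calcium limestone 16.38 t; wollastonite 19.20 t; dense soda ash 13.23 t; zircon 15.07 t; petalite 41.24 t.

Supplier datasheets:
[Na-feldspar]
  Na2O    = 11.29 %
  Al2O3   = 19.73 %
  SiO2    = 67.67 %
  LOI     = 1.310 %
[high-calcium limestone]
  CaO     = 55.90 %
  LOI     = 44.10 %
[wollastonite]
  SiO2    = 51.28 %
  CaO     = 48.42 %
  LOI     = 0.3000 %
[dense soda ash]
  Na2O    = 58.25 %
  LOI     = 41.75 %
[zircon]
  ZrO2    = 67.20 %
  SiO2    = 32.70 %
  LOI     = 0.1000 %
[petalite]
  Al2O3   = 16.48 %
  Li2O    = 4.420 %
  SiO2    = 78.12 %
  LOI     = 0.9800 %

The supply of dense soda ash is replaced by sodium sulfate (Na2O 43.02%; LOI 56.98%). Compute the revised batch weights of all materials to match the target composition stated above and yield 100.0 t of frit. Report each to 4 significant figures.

Revised batch per 100.0 t frit:
  Na-feldspar: 8.211 t
  high-calcium limestone: 16.38 t
  wollastonite: 19.20 t
  sodium sulfate: 17.92 t
  zircon: 15.07 t
  petalite: 41.24 t
Total batch = 118.0 t; LOI loss = 18.02 t

The working math runs at full precision through the solve; the intermediate values are displayed rounded to four significant digits alongside each step; every reported figure takes a single rounding. All derived quantities, which include six oxide percentages, yield, the totals, ignition loss, net glass mass, are recomputed in full float precision, as they appear in question or answer, from the batch weights at 100.0 t of glass.
Target masses of each oxide per 100.0 t frit:
  Na2O: 8.634% × 100.0 = 8.634 t
  Al2O3: 8.417% × 100.0 = 8.417 t
  Li2O: 1.823% × 100.0 = 1.823 t
  ZrO2: 10.13% × 100.0 = 10.13 t
  SiO2: 52.55% × 100.0 = 52.55 t
  CaO: 18.45% × 100.0 = 18.45 t
Mass-balance tally per oxide from the weights as reported, on the stated basis (each sum matches its target mass within answer rounding):
  Na2O: 8.211·0.1129 + 17.92·0.4302 = 8.636 t (target 8.634 t)
  Al2O3: 8.211·0.1973 + 41.24·0.1648 = 8.416 t (target 8.417 t)
  Li2O: 41.24·0.04420 = 1.823 t (target 1.823 t)
  ZrO2: 15.07·0.6720 = 10.13 t (target 10.13 t)
  SiO2: 8.211·0.6767 + 19.20·0.5128 + 15.07·0.3270 + 41.24·0.7812 = 52.55 t (target 52.55 t)
  CaO: 16.38·0.5590 + 19.20·0.4842 = 18.45 t (target 18.45 t)
The glass-mass cross-check: the batch minus its LOI: 100.0 t (oxide target masses add up to 100.0 t; with the basis standing at 100.0 t — gaps are rounding artifacts).
Total batch = Σ batch = 118.0 t; loss to ignition Σ batch·LOI = 18.02 t; as yield: glass ÷ batch → 84.73%.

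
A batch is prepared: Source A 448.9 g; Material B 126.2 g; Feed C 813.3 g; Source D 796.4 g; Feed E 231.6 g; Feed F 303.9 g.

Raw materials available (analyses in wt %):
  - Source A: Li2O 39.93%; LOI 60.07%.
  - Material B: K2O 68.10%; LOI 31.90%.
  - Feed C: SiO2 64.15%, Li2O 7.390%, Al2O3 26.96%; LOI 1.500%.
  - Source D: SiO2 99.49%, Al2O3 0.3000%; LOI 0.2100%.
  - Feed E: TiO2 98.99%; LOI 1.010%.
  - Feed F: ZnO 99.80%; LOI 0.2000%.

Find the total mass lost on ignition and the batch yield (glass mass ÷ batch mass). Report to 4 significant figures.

The intermediate values appear, rounded to four significant figures, between the steps; every computation keeps full precision end to end. Exactly one rounding is applied to each reported number; the derived quantities, including glass mass, ignition loss, totals, the yield, six oxide percentages, are re-derived starting from the weights per 2394 g of glass at full precision as given in the problem or answer text.
Ignition loss by material:
  Source A: 448.9 × 0.6007 = 269.7 g
  Material B: 126.2 × 0.3190 = 40.26 g
  Feed C: 813.3 × 0.01500 = 12.20 g
  Source D: 796.4 × 0.002100 = 1.672 g
  Feed E: 231.6 × 0.01010 = 2.339 g
  Feed F: 303.9 × 0.002000 = 0.6078 g
Total LOI = 326.7 g
Glass = batch − LOI = 2720 − 326.7 = 2394 g

LOI loss = 326.7 g; glass = 2394 g; yield = 87.99%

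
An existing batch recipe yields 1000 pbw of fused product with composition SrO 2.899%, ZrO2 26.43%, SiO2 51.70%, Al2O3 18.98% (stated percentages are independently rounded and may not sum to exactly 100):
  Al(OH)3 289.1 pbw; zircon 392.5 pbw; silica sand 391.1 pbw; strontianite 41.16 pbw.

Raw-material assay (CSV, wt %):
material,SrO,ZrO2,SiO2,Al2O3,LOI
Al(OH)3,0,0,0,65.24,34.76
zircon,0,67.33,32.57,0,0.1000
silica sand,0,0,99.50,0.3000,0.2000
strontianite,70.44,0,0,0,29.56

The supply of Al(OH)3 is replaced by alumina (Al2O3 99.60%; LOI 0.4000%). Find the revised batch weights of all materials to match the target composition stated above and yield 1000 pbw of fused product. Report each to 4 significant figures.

The whole derivation holds full float precision from first step to last; rounding to 4 significant figures governs every intermediate as shown — every reported result undergoes a single rounding — all derived quantities (the totals, four oxide percentages, the yield, ignition loss, net glass mass) are computed using the weight values at 1000 pbw of glass at exact precision as they appear in the problem or the answer.
The oxide mass targets at 1000 pbw fused product:
  SrO: 2.899% × 1000 = 28.99 pbw
  ZrO2: 26.43% × 1000 = 264.3 pbw
  SiO2: 51.70% × 1000 = 517.0 pbw
  Al2O3: 18.98% × 1000 = 189.8 pbw
A balance pass over the oxides, with the batch weights as given, versus the basis set out (each sum matches its target mass once rounding is allowed for):
  SrO: 41.16·0.7044 = 28.99 pbw (target 28.99 pbw)
  ZrO2: 392.5·0.6733 = 264.3 pbw (target 264.3 pbw)
  SiO2: 392.5·0.3257 + 391.1·0.9950 = 517.0 pbw (target 517.0 pbw)
  Al2O3: 189.4·0.9960 + 391.1·0.003000 = 189.8 pbw (target 189.8 pbw)
Glass-mass bookkeeping: net batch after ignition = 1000 pbw (the targets, summed, come to 1000 pbw; against the stated basis, 1000 pbw — a pure rounding effect).
Summing the batch: Σ batch = 1014 pbw; Σ batch·LOI gives LOI loss = 14.10 pbw; glass ÷ batch gives a yield of 98.61%.

Revised batch per 1000 pbw fused product:
  alumina: 189.4 pbw
  zircon: 392.5 pbw
  silica sand: 391.1 pbw
  strontianite: 41.16 pbw
Total batch = 1014 pbw; LOI loss = 14.10 pbw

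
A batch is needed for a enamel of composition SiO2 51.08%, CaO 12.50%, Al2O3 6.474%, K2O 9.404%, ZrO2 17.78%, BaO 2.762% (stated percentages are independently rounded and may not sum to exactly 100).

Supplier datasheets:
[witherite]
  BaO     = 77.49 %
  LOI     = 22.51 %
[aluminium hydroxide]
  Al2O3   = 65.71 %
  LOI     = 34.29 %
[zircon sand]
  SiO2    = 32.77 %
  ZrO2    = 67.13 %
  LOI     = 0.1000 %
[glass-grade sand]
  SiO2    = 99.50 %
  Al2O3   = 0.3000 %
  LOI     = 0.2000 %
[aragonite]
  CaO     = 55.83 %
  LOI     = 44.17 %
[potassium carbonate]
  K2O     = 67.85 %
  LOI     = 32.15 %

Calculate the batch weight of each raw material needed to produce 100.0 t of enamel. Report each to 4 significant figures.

Batch per 100.0 t enamel:
  witherite: 3.564 t
  aluminium hydroxide: 9.658 t
  zircon sand: 26.49 t
  glass-grade sand: 42.61 t
  aragonite: 22.39 t
  potassium carbonate: 13.86 t
Total batch = 118.6 t; LOI loss = 18.57 t; yield = 84.34%

Full float precision is held in all steps; values along the way are displayed, rounded to 4 significant figures, as written. Every reported number carries a single rounding; the derived quantities, which include the six compositions, the totals, ignition loss, net glass mass, yield, are computed at full float precision, precisely as stated by problem or answer, starting from the weights for 100.0 t of glass.
The oxide mass targets at 100.0 t enamel:
  SiO2: 51.08% × 100.0 = 51.08 t
  CaO: 12.50% × 100.0 = 12.50 t
  Al2O3: 6.474% × 100.0 = 6.474 t
  K2O: 9.404% × 100.0 = 9.404 t
  ZrO2: 17.78% × 100.0 = 17.78 t
  BaO: 2.762% × 100.0 = 2.762 t
Sums-versus-targets review on the weights just shown, per the basis as stated (oxide sums agree with the targets within answer rounding):
  SiO2: 26.49·0.3277 + 42.61·0.9950 = 51.08 t (target 51.08 t)
  CaO: 22.39·0.5583 = 12.50 t (target 12.50 t)
  Al2O3: 9.658·0.6571 + 42.61·0.003000 = 6.474 t (target 6.474 t)
  K2O: 13.86·0.6785 = 9.404 t (target 9.404 t)
  ZrO2: 26.49·0.6713 = 17.78 t (target 17.78 t)
  BaO: 3.564·0.7749 = 2.762 t (target 2.762 t)
Glass-mass closure: total batch − LOI = 100.0 t (oxide target masses add up to 100.0 t; with the basis standing at 100.0 t — any gap is answer rounding).
Adding the batch up: Σ batch = 118.6 t; LOI removed, Σ of batch·LOI: 18.57 t; as yield: glass ÷ batch → 84.34%.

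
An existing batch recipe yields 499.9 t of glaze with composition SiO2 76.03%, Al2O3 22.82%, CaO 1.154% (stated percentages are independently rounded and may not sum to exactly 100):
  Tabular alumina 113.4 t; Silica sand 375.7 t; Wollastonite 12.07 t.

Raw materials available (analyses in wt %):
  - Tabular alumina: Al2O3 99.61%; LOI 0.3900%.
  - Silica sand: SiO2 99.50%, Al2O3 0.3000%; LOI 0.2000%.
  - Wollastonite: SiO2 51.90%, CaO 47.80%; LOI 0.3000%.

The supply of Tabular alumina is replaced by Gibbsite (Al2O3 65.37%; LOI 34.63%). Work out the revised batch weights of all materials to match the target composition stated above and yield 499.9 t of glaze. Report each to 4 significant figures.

Revised batch per 499.9 t glaze:
  Gibbsite: 172.8 t
  Silica sand: 375.7 t
  Wollastonite: 12.07 t
Total batch = 560.6 t; LOI loss = 60.63 t

Working values are shown with 4-significant-digit rounding across the worked steps — each numeric step keeps exact precision at every stage — each reported number takes just one rounding; derived quantities are carried from the weighed amounts at 499.9 t of glass at full float precision (LOI, three oxide percentages, net glass mass, yield, totals) exactly as shown in question or answer.
Oxide-by-oxide targets in 499.9 t glaze:
  SiO2: 76.03% × 499.9 = 380.1 t
  Al2O3: 22.82% × 499.9 = 114.1 t
  CaO: 1.154% × 499.9 = 5.769 t
A balance pass over the oxides, working from each reported weight, against the basis in use (each sum matches its target mass within answer rounding):
  SiO2: 375.7·0.9950 + 12.07·0.5190 = 380.1 t (target 380.1 t)
  Al2O3: 172.8·0.6537 + 375.7·0.003000 = 114.1 t (target 114.1 t)
  CaO: 12.07·0.4780 = 5.769 t (target 5.769 t)
Glass-mass sanity pass: total charge less LOI = 499.9 t (the targets, summed, come to 499.9 t; stated basis 499.9 t — gaps are rounding artifacts).
Adding the batch up: Σ batch = 560.6 t; LOI loss = Σ batch·LOI = 60.63 t; yield, glass over the total, = 89.18%.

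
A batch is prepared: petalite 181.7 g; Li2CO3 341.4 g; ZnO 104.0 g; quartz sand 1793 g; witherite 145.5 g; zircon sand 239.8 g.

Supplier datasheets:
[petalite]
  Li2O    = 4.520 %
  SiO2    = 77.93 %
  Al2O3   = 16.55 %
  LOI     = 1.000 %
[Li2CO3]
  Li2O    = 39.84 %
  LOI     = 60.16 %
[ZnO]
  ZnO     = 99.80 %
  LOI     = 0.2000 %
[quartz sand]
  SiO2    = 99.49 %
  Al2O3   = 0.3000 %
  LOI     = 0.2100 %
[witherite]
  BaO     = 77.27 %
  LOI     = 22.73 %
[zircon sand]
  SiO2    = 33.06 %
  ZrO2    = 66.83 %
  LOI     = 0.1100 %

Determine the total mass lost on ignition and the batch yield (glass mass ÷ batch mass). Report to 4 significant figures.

LOI loss = 244.5 g; glass = 2561 g; yield = 91.28%

The intermediate values are displayed rounded off to 4 significant figures on the page; the whole derivation keeps full float precision at all times; a single rounding finalizes each reported result; all derived quantities, which include LOI, yield, glass mass, the totals, the six compositions, are carried in full float precision, as set out in the question or the answer, from the batch weights for 2561 g of glass.
Loss on ignition, line by line:
  petalite: 181.7 × 0.01000 = 1.817 g
  Li2CO3: 341.4 × 0.6016 = 205.4 g
  ZnO: 104.0 × 0.002000 = 0.2080 g
  quartz sand: 1793 × 0.002100 = 3.765 g
  witherite: 145.5 × 0.2273 = 33.07 g
  zircon sand: 239.8 × 0.001100 = 0.2638 g
Total LOI = 244.5 g
Glass = batch − LOI = 2805 − 244.5 = 2561 g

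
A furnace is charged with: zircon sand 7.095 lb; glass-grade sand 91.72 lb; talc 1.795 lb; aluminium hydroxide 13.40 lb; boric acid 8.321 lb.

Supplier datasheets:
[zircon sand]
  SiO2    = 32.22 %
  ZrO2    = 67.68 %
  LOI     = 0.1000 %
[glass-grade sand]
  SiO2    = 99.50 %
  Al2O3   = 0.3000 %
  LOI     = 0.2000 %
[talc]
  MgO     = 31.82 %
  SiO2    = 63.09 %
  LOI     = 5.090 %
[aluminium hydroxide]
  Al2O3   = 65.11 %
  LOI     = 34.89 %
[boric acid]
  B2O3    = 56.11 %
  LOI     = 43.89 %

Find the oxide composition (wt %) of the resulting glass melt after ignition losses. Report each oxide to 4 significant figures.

Full precision is held at each step. The intermediate values are displayed with 4-significant-figure rounding between the steps. Each reported result receives exactly one rounding; derived quantities are re-derived using the weight values per 113.7 lb of glass at exact precision (glass mass, five oxide percentages, yield, ignition loss, the totals) exactly as shown in the problem or answer text.
Delivered oxide masses:
  MgO: 1.795·0.3182 = 0.5712 lb
  SiO2: 7.095·0.3222 + 91.72·0.9950 + 1.795·0.6309 = 94.68 lb
  Al2O3: 91.72·0.003000 + 13.40·0.6511 = 9.000 lb
  ZrO2: 7.095·0.6768 = 4.802 lb
  B2O3: 8.321·0.5611 = 4.669 lb
LOI: 7.095·0.001000 + 91.72·0.002000 + 1.795·0.05090 + 13.40·0.3489 + 8.321·0.4389 = 8.609 lb
Net of LOI, the glass mass = 122.3 − 8.609 = 113.7 lb (= Σ oxide masses)
wt % = 100 × oxide mass / glass mass

Glass mass = 113.7 lb (batch 122.3 − LOI 8.609).
Composition: MgO 0.5023%, SiO2 83.26%, Al2O3 7.914%, ZrO2 4.222%, B2O3 4.106%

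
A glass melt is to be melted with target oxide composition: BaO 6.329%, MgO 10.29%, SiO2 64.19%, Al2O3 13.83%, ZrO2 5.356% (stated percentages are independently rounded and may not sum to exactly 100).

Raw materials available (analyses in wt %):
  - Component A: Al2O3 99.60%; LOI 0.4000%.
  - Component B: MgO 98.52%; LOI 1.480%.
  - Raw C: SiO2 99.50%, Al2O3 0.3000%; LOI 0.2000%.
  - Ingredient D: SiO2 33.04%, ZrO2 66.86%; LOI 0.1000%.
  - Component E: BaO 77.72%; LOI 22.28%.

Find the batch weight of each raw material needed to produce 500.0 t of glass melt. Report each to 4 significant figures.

Batch per 500.0 t glass melt:
  Component A: 68.50 t
  Component B: 52.22 t
  Raw C: 309.3 t
  Ingredient D: 40.05 t
  Component E: 40.72 t
Total batch = 510.8 t; LOI loss = 10.78 t; yield = 97.89%

Intermediates are shown, rounded to four significant figures, in the working. The whole derivation holds exact precision from start to finish. Each reported figure takes a single rounding. All derived quantities (yield, the five compositions, ignition loss, totals, glass mass) are recomputed starting from the weights at 500.0 t of glass in exact precision exactly as shown in the problem or answer text.
Per-oxide target masses for 500.0 t glass melt:
  BaO: 6.329% × 500.0 = 31.64 t
  MgO: 10.29% × 500.0 = 51.45 t
  SiO2: 64.19% × 500.0 = 321.0 t
  Al2O3: 13.83% × 500.0 = 69.15 t
  ZrO2: 5.356% × 500.0 = 26.78 t
Per-oxide balance check from the weights as reported, against the basis in use (summed amounts equal target values given rounding of the digits):
  BaO: 40.72·0.7772 = 31.65 t (target 31.64 t)
  MgO: 52.22·0.9852 = 51.45 t (target 51.45 t)
  SiO2: 309.3·0.9950 + 40.05·0.3304 = 321.0 t (target 321.0 t)
  Al2O3: 68.50·0.9960 + 309.3·0.003000 = 69.15 t (target 69.15 t)
  ZrO2: 40.05·0.6686 = 26.78 t (target 26.78 t)
Consistency of the glass mass: net batch after ignition = 500.0 t (per-oxide target masses sum to 500.0 t; versus the stated basis of 500.0 t — gaps are rounding artifacts).
Summing the batch: Σ batch = 510.8 t; ignition loss, Σ(batch × LOI) = 10.78 t; as yield: glass ÷ batch → 97.89%.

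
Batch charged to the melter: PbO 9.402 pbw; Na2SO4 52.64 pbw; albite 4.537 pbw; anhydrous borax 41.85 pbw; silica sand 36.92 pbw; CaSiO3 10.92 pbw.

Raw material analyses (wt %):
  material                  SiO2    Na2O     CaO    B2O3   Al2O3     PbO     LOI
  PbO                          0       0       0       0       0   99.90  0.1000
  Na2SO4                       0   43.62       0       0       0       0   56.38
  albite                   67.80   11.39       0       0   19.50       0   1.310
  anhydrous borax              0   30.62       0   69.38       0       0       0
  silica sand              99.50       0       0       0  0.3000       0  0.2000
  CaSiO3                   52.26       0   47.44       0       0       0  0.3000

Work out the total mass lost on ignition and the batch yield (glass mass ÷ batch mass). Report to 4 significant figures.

Working values are shown (rounded to 4 significant digits) between the steps — full float precision is carried from start to finish. Exactly one rounding is applied to every reported result. The derived quantities (totals, the six compositions, glass mass, ignition loss, yield) are rebuilt in exact precision from the batch weights per 126.4 pbw of glass, as written in the problem or answer text.
Loss on ignition, line by line:
  PbO: 9.402 × 0.001000 = 0.009402 pbw
  Na2SO4: 52.64 × 0.5638 = 29.68 pbw
  albite: 4.537 × 0.01310 = 0.05943 pbw
  anhydrous borax: 41.85 × 0 = 0 pbw
  silica sand: 36.92 × 0.002000 = 0.07384 pbw
  CaSiO3: 10.92 × 0.003000 = 0.03276 pbw
Total LOI = 29.85 pbw
Glass = batch − LOI = 156.3 − 29.85 = 126.4 pbw

LOI loss = 29.85 pbw; glass = 126.4 pbw; yield = 80.90%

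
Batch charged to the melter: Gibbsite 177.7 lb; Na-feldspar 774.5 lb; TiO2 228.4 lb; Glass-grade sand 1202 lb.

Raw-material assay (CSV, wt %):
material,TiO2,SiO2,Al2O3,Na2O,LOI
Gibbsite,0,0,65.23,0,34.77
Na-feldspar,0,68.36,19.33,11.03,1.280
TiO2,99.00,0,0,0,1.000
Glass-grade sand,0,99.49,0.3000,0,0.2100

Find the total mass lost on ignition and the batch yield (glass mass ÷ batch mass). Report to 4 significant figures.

Every computation carries full float precision through every step. The intermediate values are shown (rounded to four significant digits) when written out — every reported result undergoes a single rounding — derived quantities, including glass mass, totals, LOI, four oxide percentages, yield, are recomputed starting from the weights for 2306 lb of glass at exact precision, as they appear in the problem or answer text.
Material-by-material LOI:
  Gibbsite: 177.7 × 0.3477 = 61.79 lb
  Na-feldspar: 774.5 × 0.01280 = 9.914 lb
  TiO2: 228.4 × 0.01000 = 2.284 lb
  Glass-grade sand: 1202 × 0.002100 = 2.524 lb
Total LOI = 76.51 lb
Glass = batch − LOI = 2383 − 76.51 = 2306 lb

LOI loss = 76.51 lb; glass = 2306 lb; yield = 96.79%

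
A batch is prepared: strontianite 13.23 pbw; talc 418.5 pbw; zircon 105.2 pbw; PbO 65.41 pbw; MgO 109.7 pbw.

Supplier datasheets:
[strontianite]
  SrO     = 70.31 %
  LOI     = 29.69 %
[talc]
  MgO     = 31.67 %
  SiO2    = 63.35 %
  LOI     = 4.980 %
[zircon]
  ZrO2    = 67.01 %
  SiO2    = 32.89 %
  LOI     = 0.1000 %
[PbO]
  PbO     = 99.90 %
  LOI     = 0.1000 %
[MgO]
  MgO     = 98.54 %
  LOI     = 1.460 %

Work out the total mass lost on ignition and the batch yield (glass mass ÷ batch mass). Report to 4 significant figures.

The working math keeps exact precision from first step to last. Values along the way appear, rounded to four significant figures, in the working; a single rounding completes every reported figure; all derived quantities, including the totals, LOI, the five compositions, glass mass, yield, are rebuilt starting from the weights for 685.5 pbw of glass at full precision as they appear in the question or the answer.
LOI of each material in turn:
  strontianite: 13.23 × 0.2969 = 3.928 pbw
  talc: 418.5 × 0.04980 = 20.84 pbw
  zircon: 105.2 × 0.001000 = 0.1052 pbw
  PbO: 65.41 × 0.001000 = 0.06541 pbw
  MgO: 109.7 × 0.01460 = 1.602 pbw
Total LOI = 26.54 pbw
Glass = batch − LOI = 712.0 − 26.54 = 685.5 pbw

LOI loss = 26.54 pbw; glass = 685.5 pbw; yield = 96.27%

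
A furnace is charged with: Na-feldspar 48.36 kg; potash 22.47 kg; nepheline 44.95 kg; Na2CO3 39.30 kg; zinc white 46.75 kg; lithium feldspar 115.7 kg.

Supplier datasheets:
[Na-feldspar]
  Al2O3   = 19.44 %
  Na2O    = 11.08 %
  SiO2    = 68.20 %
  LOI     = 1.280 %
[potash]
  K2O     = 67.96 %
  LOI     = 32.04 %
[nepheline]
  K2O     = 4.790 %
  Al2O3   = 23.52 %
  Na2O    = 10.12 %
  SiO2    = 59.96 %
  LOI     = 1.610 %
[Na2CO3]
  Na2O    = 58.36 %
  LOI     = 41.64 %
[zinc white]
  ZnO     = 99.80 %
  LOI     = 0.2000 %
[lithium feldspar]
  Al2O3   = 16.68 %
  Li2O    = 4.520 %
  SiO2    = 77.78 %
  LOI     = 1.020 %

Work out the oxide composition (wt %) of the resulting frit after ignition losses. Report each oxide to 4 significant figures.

Glass mass = 291.3 kg (batch 317.5 − LOI 26.18).
Composition: K2O 5.980%, Al2O3 13.48%, Na2O 11.27%, Li2O 1.795%, SiO2 51.46%, ZnO 16.01%

Mid-chain values are displayed, rounded to 4 significant digits, when written out; each numeric step maintains exact precision at every stage — every reported result is rounded only once; derived quantities (the six compositions, yield, glass mass, LOI, the totals) are computed from the batch weights per 291.3 kg of glass at exact precision as given in question or answer.
Mass of each oxide from the mix:
  K2O: 22.47·0.6796 + 44.95·0.04790 = 17.42 kg
  Al2O3: 48.36·0.1944 + 44.95·0.2352 + 115.7·0.1668 = 39.27 kg
  Na2O: 48.36·0.1108 + 44.95·0.1012 + 39.30·0.5836 = 32.84 kg
  Li2O: 115.7·0.04520 = 5.230 kg
  SiO2: 48.36·0.6820 + 44.95·0.5996 + 115.7·0.7778 = 149.9 kg
  ZnO: 46.75·0.9980 = 46.66 kg
LOI: 48.36·0.01280 + 22.47·0.3204 + 44.95·0.01610 + 39.30·0.4164 + 46.75·0.002000 + 115.7·0.01020 = 26.18 kg
Glass = total batch minus LOI = 317.5 − 26.18 = 291.3 kg (= the summed oxide contributions)
oxide / glass × 100 gives the wt %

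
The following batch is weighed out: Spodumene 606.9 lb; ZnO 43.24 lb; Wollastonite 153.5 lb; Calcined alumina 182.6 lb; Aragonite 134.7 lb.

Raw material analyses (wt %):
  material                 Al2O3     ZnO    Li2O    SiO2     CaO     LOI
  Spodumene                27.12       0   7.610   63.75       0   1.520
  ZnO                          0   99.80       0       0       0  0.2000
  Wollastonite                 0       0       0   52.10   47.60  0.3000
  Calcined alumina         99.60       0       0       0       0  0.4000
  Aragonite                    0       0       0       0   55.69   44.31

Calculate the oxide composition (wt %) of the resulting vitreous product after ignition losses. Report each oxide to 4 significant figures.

The whole derivation runs at full float precision at each step; working values are printed with 4-significant-digit rounding across the worked steps — every reported result carries a single rounding — all derived quantities, including the five compositions, net glass mass, the yield, totals, LOI, are computed from the batch weights on 1051 lb of glass at full float precision, exactly as shown in the question or the answer.
Delivered oxide masses:
  Al2O3: 606.9·0.2712 + 182.6·0.9960 = 346.5 lb
  ZnO: 43.24·0.9980 = 43.15 lb
  Li2O: 606.9·0.07610 = 46.19 lb
  SiO2: 606.9·0.6375 + 153.5·0.5210 = 466.9 lb
  CaO: 153.5·0.4760 + 134.7·0.5569 = 148.1 lb
LOI: 606.9·0.01520 + 43.24·0.002000 + 153.5·0.003000 + 182.6·0.004000 + 134.7·0.4431 = 70.19 lb
batch − LOI leaves glass = 1121 − 70.19 = 1051 lb (the oxide masses sum to this)
each wt % is 100 × oxide ÷ glass

Glass mass = 1051 lb (batch 1121 − LOI 70.19).
Composition: Al2O3 32.97%, ZnO 4.107%, Li2O 4.395%, SiO2 44.43%, CaO 14.09%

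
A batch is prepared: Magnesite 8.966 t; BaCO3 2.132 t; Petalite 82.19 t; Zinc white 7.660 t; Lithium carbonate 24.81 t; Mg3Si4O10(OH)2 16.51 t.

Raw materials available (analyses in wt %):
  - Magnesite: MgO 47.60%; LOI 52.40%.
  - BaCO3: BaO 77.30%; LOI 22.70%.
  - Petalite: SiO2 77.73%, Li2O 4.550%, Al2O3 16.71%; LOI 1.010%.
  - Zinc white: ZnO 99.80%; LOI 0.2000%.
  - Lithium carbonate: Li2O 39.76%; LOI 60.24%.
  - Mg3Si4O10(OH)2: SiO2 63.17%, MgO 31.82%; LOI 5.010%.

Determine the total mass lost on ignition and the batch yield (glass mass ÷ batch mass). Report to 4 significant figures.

LOI loss = 21.80 t; glass = 120.5 t; yield = 84.68%

Intermediates appear rounded to 4 significant figures between the steps — the whole derivation carries exact precision at all times. A single rounding produces every reported result — all derived quantities, including the six compositions, totals, ignition loss, net glass mass, the yield, are recomputed from the weighed amounts for 120.5 t of glass at exact precision, as written in the problem or answer text.
Per-material ignition loss:
  Magnesite: 8.966 × 0.5240 = 4.698 t
  BaCO3: 2.132 × 0.2270 = 0.4840 t
  Petalite: 82.19 × 0.01010 = 0.8301 t
  Zinc white: 7.660 × 0.002000 = 0.01532 t
  Lithium carbonate: 24.81 × 0.6024 = 14.95 t
  Mg3Si4O10(OH)2: 16.51 × 0.05010 = 0.8272 t
Total LOI = 21.80 t
Glass = batch − LOI = 142.3 − 21.80 = 120.5 t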